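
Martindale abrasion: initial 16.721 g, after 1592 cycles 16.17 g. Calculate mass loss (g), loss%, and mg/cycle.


Mass loss = 0.551 g
Loss = 3.30%
Rate = 0.346 mg/cycle

Loss = 16.721 - 16.17 = 0.551 g
Loss% = 0.551 / 16.721 x 100 = 3.30%
Rate = 0.551 / 1592 x 1000 = 0.346 mg/cycle


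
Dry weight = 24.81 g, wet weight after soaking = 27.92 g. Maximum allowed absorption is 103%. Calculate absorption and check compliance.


WA = (27.92 - 24.81) / 24.81 x 100 = 12.5%
Maximum allowed: 103%
Compliant: Yes


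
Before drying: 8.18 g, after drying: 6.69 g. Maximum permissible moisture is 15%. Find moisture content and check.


Moisture content = 18.2%
Acceptable: No

MC = (8.18 - 6.69) / 8.18 x 100 = 18.2%
Maximum: 15%
Acceptable: No


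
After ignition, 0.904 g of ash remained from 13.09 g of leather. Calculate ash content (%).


Ash% = 0.904 / 13.09 x 100
Ash% = 6.91%


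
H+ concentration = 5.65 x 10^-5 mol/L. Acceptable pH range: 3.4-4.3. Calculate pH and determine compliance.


pH = 4.25
Compliant: Yes

pH = -log10(5.65 x 10^-5) = 4.25
Range: 3.4 to 4.3
Compliant: Yes


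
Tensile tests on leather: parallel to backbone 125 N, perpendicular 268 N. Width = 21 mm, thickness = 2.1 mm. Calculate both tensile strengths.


Parallel = 2.83 N/mm^2
Perpendicular = 6.08 N/mm^2


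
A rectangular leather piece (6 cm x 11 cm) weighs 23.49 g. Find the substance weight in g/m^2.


3559.1 g/m^2


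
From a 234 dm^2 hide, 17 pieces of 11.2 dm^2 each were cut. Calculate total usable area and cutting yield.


Total usable = 17 x 11.2 = 190.4 dm^2
Yield = 190.4 / 234 x 100 = 81.4%


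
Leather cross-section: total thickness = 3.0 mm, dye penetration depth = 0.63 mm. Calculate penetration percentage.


21.0%


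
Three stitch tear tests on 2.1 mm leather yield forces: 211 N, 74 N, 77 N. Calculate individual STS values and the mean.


STS1 = 100.5 N/mm
STS2 = 35.2 N/mm
STS3 = 36.7 N/mm
Mean = 57.5 N/mm


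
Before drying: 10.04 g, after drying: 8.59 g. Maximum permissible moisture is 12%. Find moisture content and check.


MC = (10.04 - 8.59) / 10.04 x 100 = 14.4%
Maximum: 12%
Acceptable: No


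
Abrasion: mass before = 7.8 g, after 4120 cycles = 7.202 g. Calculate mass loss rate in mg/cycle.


0.145 mg/cycle


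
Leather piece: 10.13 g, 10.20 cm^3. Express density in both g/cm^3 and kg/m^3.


Density = 10.13 / 10.20 = 0.993 g/cm^3
Convert: 0.993 x 1000 = 993 kg/m^3


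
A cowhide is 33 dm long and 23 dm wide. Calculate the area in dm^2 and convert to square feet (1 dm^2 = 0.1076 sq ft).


759 dm^2
81.67 sq ft


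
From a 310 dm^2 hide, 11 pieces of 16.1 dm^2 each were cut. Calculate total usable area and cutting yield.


Total usable = 11 x 16.1 = 177.1 dm^2
Yield = 177.1 / 310 x 100 = 57.1%


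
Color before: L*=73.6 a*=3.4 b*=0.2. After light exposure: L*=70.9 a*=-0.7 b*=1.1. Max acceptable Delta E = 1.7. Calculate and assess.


dL = -2.7, da = -4.1, db = 0.9
dE = sqrt((-2.7)^2 + (-4.1)^2 + (0.9)^2) = 4.99
Max = 1.7
Passes: No


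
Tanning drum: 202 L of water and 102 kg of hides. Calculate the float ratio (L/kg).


Float ratio = water / hide weight
Ratio = 202 / 102 = 2.0


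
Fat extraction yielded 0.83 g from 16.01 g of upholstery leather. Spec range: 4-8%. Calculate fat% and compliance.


Fat content = 5.2%
Compliant: Yes


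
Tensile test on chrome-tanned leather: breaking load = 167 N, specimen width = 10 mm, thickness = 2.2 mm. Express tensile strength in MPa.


Cross-section = 10 x 2.2 = 22.0 mm^2
TS = 167 / 22.0 = 7.59 MPa
(1 N/mm^2 = 1 MPa)


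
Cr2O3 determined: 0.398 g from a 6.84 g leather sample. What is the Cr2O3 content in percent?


5.82%

Cr2O3% = 0.398 / 6.84 x 100
Cr2O3% = 5.82%


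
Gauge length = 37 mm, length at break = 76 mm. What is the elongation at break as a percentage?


Extension = 76 - 37 = 39 mm
Elongation = 39 / 37 x 100 = 105.4%


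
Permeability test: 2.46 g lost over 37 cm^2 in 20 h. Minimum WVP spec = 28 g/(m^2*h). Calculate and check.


WVP = 2.46 / (37 x 20) x 10000 = 33.24 g/(m^2*h)
Minimum: 28 g/(m^2*h)
Meets spec: Yes


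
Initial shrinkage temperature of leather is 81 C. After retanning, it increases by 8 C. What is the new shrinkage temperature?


New Ts = 81 + 8 = 89 C


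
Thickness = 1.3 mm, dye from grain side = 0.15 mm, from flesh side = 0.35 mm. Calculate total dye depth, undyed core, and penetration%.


Total dyed = 0.50 mm
Undyed core = 0.80 mm
Penetration = 38.5%


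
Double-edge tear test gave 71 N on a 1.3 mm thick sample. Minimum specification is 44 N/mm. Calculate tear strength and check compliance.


Tear strength = 71 / 1.3 = 54.6 N/mm
Required minimum = 44 N/mm
Compliant: Yes


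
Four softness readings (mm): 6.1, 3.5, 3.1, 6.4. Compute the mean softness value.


4.78 mm


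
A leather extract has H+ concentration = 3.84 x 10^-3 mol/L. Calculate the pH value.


pH = 2.42

pH = -log10[H+]
pH = -log10(3.84 x 10^-3) = 2.42


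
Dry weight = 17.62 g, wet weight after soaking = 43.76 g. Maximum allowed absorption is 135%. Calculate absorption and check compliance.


WA = (43.76 - 17.62) / 17.62 x 100 = 148.4%
Maximum allowed: 135%
Compliant: No


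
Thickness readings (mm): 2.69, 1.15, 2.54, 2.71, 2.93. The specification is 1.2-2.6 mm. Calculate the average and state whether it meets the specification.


Average = 2.40 mm
Within specification: Yes


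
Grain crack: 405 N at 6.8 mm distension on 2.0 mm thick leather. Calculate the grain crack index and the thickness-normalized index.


Crack index = 59.6 N/mm
Normalized index = 29.8 N/mm per mm


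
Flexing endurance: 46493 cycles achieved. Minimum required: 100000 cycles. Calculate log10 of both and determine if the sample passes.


log10(46493) = 4.67
log10(100000) = 5.00
Passes: No


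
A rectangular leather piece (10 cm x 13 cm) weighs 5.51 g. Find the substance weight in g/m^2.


423.8 g/m^2

Area = 10 x 13 = 130 cm^2
SW = 5.51 / 130 x 10000 = 423.8 g/m^2


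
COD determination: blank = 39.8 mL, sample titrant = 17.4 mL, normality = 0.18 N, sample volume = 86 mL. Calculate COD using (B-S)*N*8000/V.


COD = (39.8 - 17.4) x 0.18 x 8000 / 86
COD = 22.4 x 0.18 x 8000 / 86
COD = 375.1 mg/L


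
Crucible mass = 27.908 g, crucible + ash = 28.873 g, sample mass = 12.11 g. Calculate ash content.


Ash mass = 0.965 g
Ash content = 7.97%

Ash mass = 28.873 - 27.908 = 0.965 g
Ash% = 0.965 / 12.11 x 100 = 7.97%


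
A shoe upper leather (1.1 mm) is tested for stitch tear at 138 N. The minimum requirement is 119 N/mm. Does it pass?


STS = 138 / 1.1 = 125.5 N/mm
Minimum required: 119 N/mm
Passes: Yes


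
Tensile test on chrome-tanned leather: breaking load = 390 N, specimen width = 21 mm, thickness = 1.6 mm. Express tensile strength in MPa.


11.61 MPa

Cross-section = 21 x 1.6 = 33.6 mm^2
TS = 390 / 33.6 = 11.61 MPa
(1 N/mm^2 = 1 MPa)


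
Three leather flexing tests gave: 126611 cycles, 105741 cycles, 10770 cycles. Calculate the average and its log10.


Average = 81041 cycles
log10 = 4.91


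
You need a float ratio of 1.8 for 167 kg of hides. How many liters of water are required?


300.6 L

Water = hide weight x target ratio
Water = 167 x 1.8 = 300.6 L


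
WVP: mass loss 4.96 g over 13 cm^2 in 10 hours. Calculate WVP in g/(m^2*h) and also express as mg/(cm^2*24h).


WVP = 381.54 g/(m^2*h)
Daily rate = 915.69 mg/(cm^2*24h)

WVP = 4.96 / (13 x 10) x 10000 = 381.54 g/(m^2*h)
Mass loss in mg = 4.96 x 1000 = 4960 mg
Per cm^2 per 24h in mg: 4960 x 24 / (13 x 10) = 119040 / 130 = 915.69 mg/(cm^2*24h)


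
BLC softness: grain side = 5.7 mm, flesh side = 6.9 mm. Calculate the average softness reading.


Average = (5.7 + 6.9) / 2
Average = 6.30 mm


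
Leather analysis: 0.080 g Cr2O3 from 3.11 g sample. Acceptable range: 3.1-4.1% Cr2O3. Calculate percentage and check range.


Cr2O3% = 0.080 / 3.11 x 100 = 2.57%
Acceptable range: 3.1 to 4.1%
Within range: No


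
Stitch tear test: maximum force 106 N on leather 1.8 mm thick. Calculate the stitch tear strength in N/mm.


Stitch tear strength = force / thickness
STS = 106 / 1.8 = 58.9 N/mm


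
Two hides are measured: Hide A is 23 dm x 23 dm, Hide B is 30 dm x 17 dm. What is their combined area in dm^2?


1039 dm^2

Hide A area = 23 x 23 = 529 dm^2
Hide B area = 30 x 17 = 510 dm^2
Total = 529 + 510 = 1039 dm^2


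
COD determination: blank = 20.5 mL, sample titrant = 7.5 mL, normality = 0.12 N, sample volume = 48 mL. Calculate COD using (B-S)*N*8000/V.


COD = (20.5 - 7.5) x 0.12 x 8000 / 48
COD = 13.0 x 0.12 x 8000 / 48
COD = 260.0 mg/L


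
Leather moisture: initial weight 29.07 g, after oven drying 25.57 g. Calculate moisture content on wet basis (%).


12.0%

Moisture = 29.07 - 25.57 = 3.50 g
MC = 3.50 / 29.07 x 100 = 12.0%


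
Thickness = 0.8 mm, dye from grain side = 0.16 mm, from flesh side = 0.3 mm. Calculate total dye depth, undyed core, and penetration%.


Total dyed = 0.16 + 0.3 = 0.46 mm
Undyed core = 0.8 - 0.46 = 0.34 mm
Penetration = 0.46 / 0.8 x 100 = 57.5%


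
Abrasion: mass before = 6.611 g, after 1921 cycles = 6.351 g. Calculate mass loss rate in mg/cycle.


Mass loss = 6.611 - 6.351 = 0.260 g
Rate = 0.260 / 1921 x 1000 = 0.135 mg/cycle


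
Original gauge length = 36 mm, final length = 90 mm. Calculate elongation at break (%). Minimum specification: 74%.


Elongation = 150.0%
Meets spec: Yes


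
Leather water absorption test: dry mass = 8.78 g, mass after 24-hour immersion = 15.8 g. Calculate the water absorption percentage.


Water absorbed = 15.8 - 8.78 = 7.02 g
WA% = 7.02 / 8.78 x 100 = 80.0%


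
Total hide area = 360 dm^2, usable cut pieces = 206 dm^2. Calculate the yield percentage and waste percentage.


Yield = 206 / 360 x 100 = 57.2%
Waste = 360 - 206 = 154 dm^2
Waste% = 100 - 57.2 = 42.8%


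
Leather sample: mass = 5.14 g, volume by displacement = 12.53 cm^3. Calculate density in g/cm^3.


0.410 g/cm^3

Density = mass / volume
Density = 5.14 / 12.53 = 0.410 g/cm^3


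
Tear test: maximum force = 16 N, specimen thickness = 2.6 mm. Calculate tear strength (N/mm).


6.2 N/mm

Tear strength = force / thickness
Tear = 16 / 2.6 = 6.2 N/mm


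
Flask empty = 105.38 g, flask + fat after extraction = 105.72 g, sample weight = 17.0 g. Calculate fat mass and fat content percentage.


Fat mass = 105.72 - 105.38 = 0.34 g
Fat% = 0.34 / 17.0 x 100 = 2.0%


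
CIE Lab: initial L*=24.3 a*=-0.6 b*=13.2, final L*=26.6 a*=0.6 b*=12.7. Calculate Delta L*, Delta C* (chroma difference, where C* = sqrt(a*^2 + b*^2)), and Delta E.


Delta L* = 2.3
Delta C* = -0.50
Delta E = 2.64

Delta L* = 26.6 - 24.3 = 2.3
C1* = sqrt((-0.6)^2 + (13.2)^2) = 13.214
C2* = sqrt((0.6)^2 + (12.7)^2) = 12.714
Delta C* = 12.714 - 13.214 = -0.50
Delta E = sqrt((2.3)^2 + (1.2)^2 + (-0.5)^2) = 2.64


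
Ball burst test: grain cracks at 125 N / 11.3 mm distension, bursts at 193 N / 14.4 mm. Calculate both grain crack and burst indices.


Crack index = 125 / 11.3 = 11.1 N/mm
Burst index = 193 / 14.4 = 13.4 N/mm


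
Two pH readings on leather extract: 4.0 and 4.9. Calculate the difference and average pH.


Difference = 0.9
Average pH = 4.45

Difference = |4.0 - 4.9| = 0.9
Average = (4.0 + 4.9) / 2 = 4.45


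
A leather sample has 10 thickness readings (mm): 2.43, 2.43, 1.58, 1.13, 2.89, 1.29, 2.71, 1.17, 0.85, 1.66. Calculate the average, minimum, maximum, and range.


Sum = 18.14
Average = 18.14 / 10 = 1.81 mm
Minimum = 0.85 mm
Maximum = 2.89 mm
Range = 2.89 - 0.85 = 2.04 mm


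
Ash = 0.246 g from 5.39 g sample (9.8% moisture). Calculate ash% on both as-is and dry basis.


As-is ash% = 0.246 / 5.39 x 100 = 4.56%
Dry mass = 5.39 x (100 - 9.8) / 100 = 4.86178 g
Dry-basis ash% = 0.246 / 4.86178 x 100 = 5.06%


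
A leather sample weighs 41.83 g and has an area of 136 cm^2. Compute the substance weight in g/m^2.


Substance weight = mass / area x 10000
SW = 41.83 / 136 x 10000
SW = 3075.7 g/m^2


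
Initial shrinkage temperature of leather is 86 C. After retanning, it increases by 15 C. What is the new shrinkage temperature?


101 C

New Ts = 86 + 15 = 101 C


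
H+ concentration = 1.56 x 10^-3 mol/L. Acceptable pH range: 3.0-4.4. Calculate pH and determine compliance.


pH = -log10(1.56 x 10^-3) = 2.81
Range: 3.0 to 4.4
Compliant: No


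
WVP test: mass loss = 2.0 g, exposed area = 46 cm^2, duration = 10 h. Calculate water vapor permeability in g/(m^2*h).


WVP = mass_loss / (area x time) x 10000
WVP = 2.0 / (46 x 10) x 10000
WVP = 2.0 / 460 x 10000 = 43.48 g/(m^2*h)


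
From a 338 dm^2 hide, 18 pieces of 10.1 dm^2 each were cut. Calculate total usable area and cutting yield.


Total usable = 18 x 10.1 = 181.8 dm^2
Yield = 181.8 / 338 x 100 = 53.8%


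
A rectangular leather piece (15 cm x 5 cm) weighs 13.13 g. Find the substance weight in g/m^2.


Area = 15 x 5 = 75 cm^2
SW = 13.13 / 75 x 10000 = 1750.7 g/m^2


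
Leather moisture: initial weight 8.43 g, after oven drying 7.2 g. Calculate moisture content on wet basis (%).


14.6%

Moisture = 8.43 - 7.2 = 1.23 g
MC = 1.23 / 8.43 x 100 = 14.6%


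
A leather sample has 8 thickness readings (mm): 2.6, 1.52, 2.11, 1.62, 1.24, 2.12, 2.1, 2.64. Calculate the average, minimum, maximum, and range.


Average = 1.99 mm
Min = 1.24 mm
Max = 2.64 mm
Range = 1.40 mm


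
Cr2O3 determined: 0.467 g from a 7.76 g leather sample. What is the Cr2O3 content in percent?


6.02%


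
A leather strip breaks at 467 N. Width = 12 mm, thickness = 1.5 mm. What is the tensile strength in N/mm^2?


25.94 N/mm^2

Cross-sectional area = 12 x 1.5 = 18.0 mm^2
Tensile strength = 467 / 18.0 = 25.94 N/mm^2


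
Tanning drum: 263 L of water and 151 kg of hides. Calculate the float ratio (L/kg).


1.7


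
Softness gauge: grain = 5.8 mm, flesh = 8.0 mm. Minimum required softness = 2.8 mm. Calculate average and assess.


Average = (5.8 + 8.0) / 2 = 6.90 mm
Minimum = 2.8 mm
Meets requirement: Yes


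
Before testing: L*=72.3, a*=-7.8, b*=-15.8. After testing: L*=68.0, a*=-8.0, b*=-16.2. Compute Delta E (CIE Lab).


dL = 68.0 - 72.3 = -4.3
da = -8.0 - (-7.8) = -0.2
db = -16.2 - (-15.8) = -0.4
dE = sqrt((-4.3)^2 + (-0.2)^2 + (-0.4)^2) = 4.32


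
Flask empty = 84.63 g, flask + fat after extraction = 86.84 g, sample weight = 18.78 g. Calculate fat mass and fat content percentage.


Fat mass = 2.21 g
Fat content = 11.8%

Fat mass = 86.84 - 84.63 = 2.21 g
Fat% = 2.21 / 18.78 x 100 = 11.8%


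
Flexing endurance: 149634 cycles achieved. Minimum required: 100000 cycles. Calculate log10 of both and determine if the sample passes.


Achieved: log10 = 5.18
Required: log10 = 5.00
Passes: Yes


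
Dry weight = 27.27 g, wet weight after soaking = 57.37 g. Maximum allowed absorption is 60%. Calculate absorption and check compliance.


Absorption = 110.4%
Compliant: No


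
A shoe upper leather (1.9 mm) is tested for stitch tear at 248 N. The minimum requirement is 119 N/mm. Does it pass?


STS = 130.5 N/mm
Passes: Yes

STS = 248 / 1.9 = 130.5 N/mm
Minimum required: 119 N/mm
Passes: Yes


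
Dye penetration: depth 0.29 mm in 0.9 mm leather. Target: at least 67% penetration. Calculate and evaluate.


Penetration = 0.29 / 0.9 x 100 = 32.2%
Target: 67%
Meets target: No


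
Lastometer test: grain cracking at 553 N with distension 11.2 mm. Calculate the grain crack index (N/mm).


Grain crack index = force / distension
Index = 553 / 11.2 = 49.4 N/mm


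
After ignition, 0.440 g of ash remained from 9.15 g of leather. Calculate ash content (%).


4.81%

Ash% = 0.440 / 9.15 x 100
Ash% = 4.81%


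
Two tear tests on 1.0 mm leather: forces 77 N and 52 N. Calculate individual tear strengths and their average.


Tear 1 = 77.0 N/mm
Tear 2 = 52.0 N/mm
Average = 64.5 N/mm


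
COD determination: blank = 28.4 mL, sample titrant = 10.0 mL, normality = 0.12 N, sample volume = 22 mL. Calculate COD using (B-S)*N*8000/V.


802.9 mg/L


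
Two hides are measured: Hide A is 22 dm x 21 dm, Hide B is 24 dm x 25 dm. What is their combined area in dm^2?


Hide A area = 22 x 21 = 462 dm^2
Hide B area = 24 x 25 = 600 dm^2
Total = 462 + 600 = 1062 dm^2


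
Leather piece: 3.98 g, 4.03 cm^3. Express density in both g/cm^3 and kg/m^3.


0.988 g/cm^3
988 kg/m^3


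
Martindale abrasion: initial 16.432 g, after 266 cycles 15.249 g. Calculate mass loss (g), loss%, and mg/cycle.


Loss = 16.432 - 15.249 = 1.183 g
Loss% = 1.183 / 16.432 x 100 = 7.20%
Rate = 1.183 / 266 x 1000 = 4.447 mg/cycle


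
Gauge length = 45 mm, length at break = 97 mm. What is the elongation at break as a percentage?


115.6%

Extension = 97 - 45 = 52 mm
Elongation = 52 / 45 x 100 = 115.6%


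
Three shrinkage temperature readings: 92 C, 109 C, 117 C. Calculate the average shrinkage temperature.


106.0 C

Average = (92 + 109 + 117) / 3
Average = 318 / 3 = 106.0 C


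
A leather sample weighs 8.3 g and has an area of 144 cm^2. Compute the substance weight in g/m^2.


576.4 g/m^2


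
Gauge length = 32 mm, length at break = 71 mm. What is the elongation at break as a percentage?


121.9%

Extension = 71 - 32 = 39 mm
Elongation = 39 / 32 x 100 = 121.9%


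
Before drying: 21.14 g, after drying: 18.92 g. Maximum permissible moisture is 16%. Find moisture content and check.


Moisture content = 10.5%
Acceptable: Yes


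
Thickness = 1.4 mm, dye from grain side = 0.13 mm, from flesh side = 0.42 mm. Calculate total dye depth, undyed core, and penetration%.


Total dyed = 0.13 + 0.42 = 0.55 mm
Undyed core = 1.4 - 0.55 = 0.85 mm
Penetration = 0.55 / 1.4 x 100 = 39.3%


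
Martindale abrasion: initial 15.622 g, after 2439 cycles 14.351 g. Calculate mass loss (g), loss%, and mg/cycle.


Loss = 15.622 - 14.351 = 1.271 g
Loss% = 1.271 / 15.622 x 100 = 8.14%
Rate = 1.271 / 2439 x 1000 = 0.521 mg/cycle


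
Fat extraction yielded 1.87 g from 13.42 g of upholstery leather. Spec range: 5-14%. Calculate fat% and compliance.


Fat% = 1.87 / 13.42 x 100 = 13.9%
Spec range: 5-14%
Compliant: Yes


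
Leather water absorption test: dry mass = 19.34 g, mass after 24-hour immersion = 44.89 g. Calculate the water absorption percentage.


Water absorbed = 44.89 - 19.34 = 25.55 g
WA% = 25.55 / 19.34 x 100 = 132.1%


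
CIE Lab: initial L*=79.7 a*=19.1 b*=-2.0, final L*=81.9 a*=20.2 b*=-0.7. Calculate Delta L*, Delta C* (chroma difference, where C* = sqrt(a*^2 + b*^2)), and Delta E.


Delta L* = 2.2
Delta C* = 1.01
Delta E = 2.78


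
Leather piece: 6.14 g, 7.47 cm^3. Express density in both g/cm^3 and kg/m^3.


0.822 g/cm^3
822 kg/m^3

Density = 6.14 / 7.47 = 0.822 g/cm^3
Convert: 0.822 x 1000 = 822 kg/m^3


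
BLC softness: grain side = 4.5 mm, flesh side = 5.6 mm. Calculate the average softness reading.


5.05 mm


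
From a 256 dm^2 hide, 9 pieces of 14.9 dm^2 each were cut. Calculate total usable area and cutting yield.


Usable area = 134.1 dm^2
Yield = 52.4%


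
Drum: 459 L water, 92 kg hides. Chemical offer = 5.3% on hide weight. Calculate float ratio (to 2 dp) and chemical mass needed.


Float ratio = 459 / 92 = 4.99
Chemical = 92 x 5.3 / 100 = 4.876 kg


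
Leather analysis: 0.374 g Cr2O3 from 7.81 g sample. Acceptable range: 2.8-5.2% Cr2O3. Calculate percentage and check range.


Cr2O3 = 4.79%
Within range: Yes

Cr2O3% = 0.374 / 7.81 x 100 = 4.79%
Acceptable range: 2.8 to 5.2%
Within range: Yes


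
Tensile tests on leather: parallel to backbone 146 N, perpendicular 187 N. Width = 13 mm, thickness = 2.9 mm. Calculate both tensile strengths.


Parallel = 3.87 N/mm^2
Perpendicular = 4.96 N/mm^2

Area = 13 x 2.9 = 37.7 mm^2
TS (parallel) = 146 / 37.7 = 3.87 N/mm^2
TS (perpendicular) = 187 / 37.7 = 4.96 N/mm^2


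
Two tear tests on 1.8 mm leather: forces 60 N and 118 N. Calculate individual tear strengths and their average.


Tear 1 = 33.3 N/mm
Tear 2 = 65.6 N/mm
Average = 49.5 N/mm

Tear 1 = 60 / 1.8 = 33.3 N/mm
Tear 2 = 118 / 1.8 = 65.6 N/mm
Average = (33.3 + 65.6) / 2 = 49.5 N/mm


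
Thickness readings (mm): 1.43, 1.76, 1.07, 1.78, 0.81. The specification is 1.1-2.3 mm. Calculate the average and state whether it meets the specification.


Average = 1.37 mm
Within specification: Yes


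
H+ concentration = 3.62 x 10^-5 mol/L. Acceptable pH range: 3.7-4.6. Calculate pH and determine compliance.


pH = -log10(3.62 x 10^-5) = 4.44
Range: 3.7 to 4.6
Compliant: Yes


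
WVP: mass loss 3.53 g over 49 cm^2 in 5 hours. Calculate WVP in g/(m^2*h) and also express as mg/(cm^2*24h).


WVP = 3.53 / (49 x 5) x 10000 = 144.08 g/(m^2*h)
Mass loss in mg = 3.53 x 1000 = 3530 mg
Per cm^2 per 24h in mg: 3530 x 24 / (49 x 5) = 84720 / 245 = 345.80 mg/(cm^2*24h)


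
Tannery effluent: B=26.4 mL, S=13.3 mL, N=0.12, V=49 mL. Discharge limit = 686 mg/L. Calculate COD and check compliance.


COD = 256.7 mg/L
Compliant: Yes


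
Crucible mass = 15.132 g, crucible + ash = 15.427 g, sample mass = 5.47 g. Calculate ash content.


Ash mass = 0.295 g
Ash content = 5.39%


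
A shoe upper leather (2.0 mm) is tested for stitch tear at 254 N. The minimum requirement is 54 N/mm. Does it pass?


STS = 254 / 2.0 = 127.0 N/mm
Minimum required: 54 N/mm
Passes: Yes


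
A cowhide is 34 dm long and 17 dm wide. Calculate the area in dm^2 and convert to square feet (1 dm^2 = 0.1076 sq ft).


578 dm^2
62.19 sq ft


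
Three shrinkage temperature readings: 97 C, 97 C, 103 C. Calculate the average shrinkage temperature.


99.0 C

Average = (97 + 97 + 103) / 3
Average = 297 / 3 = 99.0 C


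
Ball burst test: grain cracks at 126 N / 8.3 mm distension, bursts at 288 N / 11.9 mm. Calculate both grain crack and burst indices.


Crack index = 15.2 N/mm
Burst index = 24.2 N/mm


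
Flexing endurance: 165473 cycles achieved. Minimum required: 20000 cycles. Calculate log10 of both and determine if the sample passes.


log10(165473) = 5.22
log10(20000) = 4.30
Passes: Yes


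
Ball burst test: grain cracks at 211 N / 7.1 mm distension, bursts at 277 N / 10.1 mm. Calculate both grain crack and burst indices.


Crack index = 29.7 N/mm
Burst index = 27.4 N/mm


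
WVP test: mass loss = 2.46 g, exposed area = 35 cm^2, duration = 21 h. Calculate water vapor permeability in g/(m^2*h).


33.47 g/(m^2*h)

WVP = mass_loss / (area x time) x 10000
WVP = 2.46 / (35 x 21) x 10000
WVP = 2.46 / 735 x 10000 = 33.47 g/(m^2*h)


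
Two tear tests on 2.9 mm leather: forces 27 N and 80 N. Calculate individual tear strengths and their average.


Tear 1 = 9.3 N/mm
Tear 2 = 27.6 N/mm
Average = 18.5 N/mm

Tear 1 = 27 / 2.9 = 9.3 N/mm
Tear 2 = 80 / 2.9 = 27.6 N/mm
Average = (9.3 + 27.6) / 2 = 18.5 N/mm


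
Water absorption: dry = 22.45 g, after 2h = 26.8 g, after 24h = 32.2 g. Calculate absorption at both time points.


2h absorption = 19.4%
24h absorption = 43.4%

WA (2h) = (26.8 - 22.45) / 22.45 x 100 = 19.4%
WA (24h) = (32.2 - 22.45) / 22.45 x 100 = 43.4%


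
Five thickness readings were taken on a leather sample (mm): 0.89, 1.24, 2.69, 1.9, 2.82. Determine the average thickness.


Sum = 0.89 + 1.24 + 2.69 + 1.9 + 2.82 = 9.54
Average = 9.54 / 5 = 1.91 mm


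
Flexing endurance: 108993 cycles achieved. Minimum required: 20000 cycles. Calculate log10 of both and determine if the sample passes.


Achieved: log10 = 5.04
Required: log10 = 4.30
Passes: Yes

log10(108993) = 5.04
log10(20000) = 4.30
Passes: Yes


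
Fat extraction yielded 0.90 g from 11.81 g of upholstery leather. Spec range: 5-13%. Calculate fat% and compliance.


Fat content = 7.6%
Compliant: Yes


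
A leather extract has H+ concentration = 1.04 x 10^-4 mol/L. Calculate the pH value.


pH = -log10[H+]
pH = -log10(1.04 x 10^-4) = 3.98


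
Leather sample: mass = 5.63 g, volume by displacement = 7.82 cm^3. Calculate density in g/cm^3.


Density = mass / volume
Density = 5.63 / 7.82 = 0.720 g/cm^3


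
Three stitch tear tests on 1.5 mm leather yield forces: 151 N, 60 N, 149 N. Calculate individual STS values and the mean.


STS1 = 100.7 N/mm
STS2 = 40.0 N/mm
STS3 = 99.3 N/mm
Mean = 80.0 N/mm

STS1 = 151 / 1.5 = 100.7 N/mm
STS2 = 60 / 1.5 = 40.0 N/mm
STS3 = 149 / 1.5 = 99.3 N/mm
Mean = (100.7 + 40.0 + 99.3) / 3 = 80.0 N/mm


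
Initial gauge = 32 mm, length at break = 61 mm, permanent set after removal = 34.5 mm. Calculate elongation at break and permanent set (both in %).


Elongation at break = 90.6%
Permanent set = 7.8%

Elongation at break = (61 - 32) / 32 x 100 = 90.6%
Permanent set = (34.5 - 32) / 32 x 100 = 7.8%


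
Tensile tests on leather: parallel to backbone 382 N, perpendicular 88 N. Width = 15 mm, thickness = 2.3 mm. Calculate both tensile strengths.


Parallel = 11.07 N/mm^2
Perpendicular = 2.55 N/mm^2

Area = 15 x 2.3 = 34.5 mm^2
TS (parallel) = 382 / 34.5 = 11.07 N/mm^2
TS (perpendicular) = 88 / 34.5 = 2.55 N/mm^2


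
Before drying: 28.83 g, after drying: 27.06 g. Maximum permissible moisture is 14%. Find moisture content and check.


Moisture content = 6.1%
Acceptable: Yes

MC = (28.83 - 27.06) / 28.83 x 100 = 6.1%
Maximum: 14%
Acceptable: Yes


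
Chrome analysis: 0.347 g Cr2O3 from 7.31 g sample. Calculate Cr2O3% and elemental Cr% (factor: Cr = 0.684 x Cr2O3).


Cr2O3% = 0.347 / 7.31 x 100 = 4.75%
Cr% = 4.75 x 0.684 = 3.25%


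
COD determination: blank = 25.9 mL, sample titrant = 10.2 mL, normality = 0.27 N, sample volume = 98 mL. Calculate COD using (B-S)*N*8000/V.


COD = (25.9 - 10.2) x 0.27 x 8000 / 98
COD = 15.7 x 0.27 x 8000 / 98
COD = 346.0 mg/L


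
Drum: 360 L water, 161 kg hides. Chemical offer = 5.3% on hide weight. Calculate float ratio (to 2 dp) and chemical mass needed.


Float ratio = 2.24
Chemical needed = 8.533 kg


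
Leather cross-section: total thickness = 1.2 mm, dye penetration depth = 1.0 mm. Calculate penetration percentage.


Penetration% = 1.0 / 1.2 x 100
Penetration = 83.3%


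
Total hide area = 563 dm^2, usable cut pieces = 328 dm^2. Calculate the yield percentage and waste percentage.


Yield = 58.3%
Waste = 41.7%


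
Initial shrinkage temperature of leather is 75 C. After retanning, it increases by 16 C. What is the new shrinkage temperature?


91 C

New Ts = 75 + 16 = 91 C


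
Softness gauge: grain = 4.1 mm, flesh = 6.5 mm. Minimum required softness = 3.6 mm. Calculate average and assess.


Average softness = 5.30 mm
Meets requirement: Yes

Average = (4.1 + 6.5) / 2 = 5.30 mm
Minimum = 3.6 mm
Meets requirement: Yes


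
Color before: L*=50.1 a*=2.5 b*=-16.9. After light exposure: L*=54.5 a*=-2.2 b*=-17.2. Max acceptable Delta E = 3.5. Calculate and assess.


dL = 4.4, da = -4.7, db = -0.3
dE = sqrt((4.4)^2 + (-4.7)^2 + (-0.3)^2) = 6.45
Max = 3.5
Passes: No


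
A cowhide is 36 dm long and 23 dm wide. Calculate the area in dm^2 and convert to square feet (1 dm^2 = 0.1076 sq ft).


Area = 36 x 23 = 828 dm^2
Conversion: 828 x 0.1076 = 89.09 sq ft


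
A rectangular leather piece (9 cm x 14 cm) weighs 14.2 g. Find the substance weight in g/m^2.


Area = 9 x 14 = 126 cm^2
SW = 14.2 / 126 x 10000 = 1127.0 g/m^2


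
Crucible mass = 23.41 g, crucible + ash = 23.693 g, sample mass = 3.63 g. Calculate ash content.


Ash mass = 23.693 - 23.41 = 0.283 g
Ash% = 0.283 / 3.63 x 100 = 7.80%


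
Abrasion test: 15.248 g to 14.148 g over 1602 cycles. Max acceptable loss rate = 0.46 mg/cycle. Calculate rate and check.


Rate = 0.687 mg/cycle
Passes: No

Loss = 15.248 - 14.148 = 1.100 g
Rate = 1.100 g / 1602 cycles x 1000 = 0.687 mg/cycle
Max = 0.46 mg/cycle
Passes: No


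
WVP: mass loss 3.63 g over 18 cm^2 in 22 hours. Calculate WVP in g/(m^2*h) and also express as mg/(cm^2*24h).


WVP = 3.63 / (18 x 22) x 10000 = 91.67 g/(m^2*h)
Mass loss in mg = 3.63 x 1000 = 3630 mg
Per cm^2 per 24h in mg: 3630 x 24 / (18 x 22) = 87120 / 396 = 220.00 mg/(cm^2*24h)


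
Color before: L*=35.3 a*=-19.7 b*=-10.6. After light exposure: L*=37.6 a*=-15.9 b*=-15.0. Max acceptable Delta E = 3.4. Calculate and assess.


dL = 2.3, da = 3.8, db = -4.4
dE = sqrt((2.3)^2 + (3.8)^2 + (-4.4)^2) = 6.25
Max = 3.4
Passes: No


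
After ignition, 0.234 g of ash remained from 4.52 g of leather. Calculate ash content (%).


Ash% = 0.234 / 4.52 x 100
Ash% = 5.18%


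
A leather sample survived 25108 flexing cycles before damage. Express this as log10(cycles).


4.40

log10(25108) = 4.40


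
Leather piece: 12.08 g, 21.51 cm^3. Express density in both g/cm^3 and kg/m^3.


0.562 g/cm^3
562 kg/m^3

Density = 12.08 / 21.51 = 0.562 g/cm^3
Convert: 0.562 x 1000 = 562 kg/m^3


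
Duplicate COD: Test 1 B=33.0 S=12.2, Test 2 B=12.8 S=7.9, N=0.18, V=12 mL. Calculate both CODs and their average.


COD1 = 2496.0 mg/L
COD2 = 588.0 mg/L
Average = 1542.0 mg/L

COD1 = (33.0 - 12.2) x 0.18 x 8000 / 12 = 2496.0 mg/L
COD2 = (12.8 - 7.9) x 0.18 x 8000 / 12 = 588.0 mg/L
Average = (2496.0 + 588.0) / 2 = 1542.0 mg/L


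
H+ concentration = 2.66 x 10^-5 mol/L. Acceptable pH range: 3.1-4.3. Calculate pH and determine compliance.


pH = 4.58
Compliant: No

pH = -log10(2.66 x 10^-5) = 4.58
Range: 3.1 to 4.3
Compliant: No


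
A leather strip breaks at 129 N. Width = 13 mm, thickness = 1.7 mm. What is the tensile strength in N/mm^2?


5.84 N/mm^2


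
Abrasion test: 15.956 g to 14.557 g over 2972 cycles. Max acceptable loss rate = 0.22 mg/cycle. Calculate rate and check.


Loss = 15.956 - 14.557 = 1.399 g
Rate = 1.399 g / 2972 cycles x 1000 = 0.471 mg/cycle
Max = 0.22 mg/cycle
Passes: No


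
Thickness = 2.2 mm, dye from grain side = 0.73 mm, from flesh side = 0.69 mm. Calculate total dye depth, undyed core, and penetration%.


Total dyed = 0.73 + 0.69 = 1.42 mm
Undyed core = 2.2 - 1.42 = 0.78 mm
Penetration = 1.42 / 2.2 x 100 = 64.5%


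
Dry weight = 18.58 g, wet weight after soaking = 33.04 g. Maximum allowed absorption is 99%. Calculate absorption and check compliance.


Absorption = 77.8%
Compliant: Yes


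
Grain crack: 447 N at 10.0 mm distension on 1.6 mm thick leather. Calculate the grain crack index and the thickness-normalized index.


Crack index = 447 / 10.0 = 44.7 N/mm
Normalized = 44.7 / 1.6 = 27.9 N/mm per mm


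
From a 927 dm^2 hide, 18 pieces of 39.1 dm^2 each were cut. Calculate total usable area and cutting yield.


Total usable = 18 x 39.1 = 703.8 dm^2
Yield = 703.8 / 927 x 100 = 75.9%


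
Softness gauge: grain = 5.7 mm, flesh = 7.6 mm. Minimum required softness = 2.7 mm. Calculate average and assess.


Average softness = 6.65 mm
Meets requirement: Yes

Average = (5.7 + 7.6) / 2 = 6.65 mm
Minimum = 2.7 mm
Meets requirement: Yes


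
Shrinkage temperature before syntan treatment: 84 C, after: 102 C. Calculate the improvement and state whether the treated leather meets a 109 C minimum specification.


Improvement = 102 - 84 = 18 C
Spec check: 102 C >= 109 C? No


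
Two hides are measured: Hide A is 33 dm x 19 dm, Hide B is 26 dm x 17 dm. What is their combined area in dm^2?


Hide A area = 33 x 19 = 627 dm^2
Hide B area = 26 x 17 = 442 dm^2
Total = 627 + 442 = 1069 dm^2


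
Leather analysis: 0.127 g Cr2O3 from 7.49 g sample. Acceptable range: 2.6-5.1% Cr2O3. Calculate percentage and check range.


Cr2O3% = 0.127 / 7.49 x 100 = 1.70%
Acceptable range: 2.6 to 5.1%
Within range: No


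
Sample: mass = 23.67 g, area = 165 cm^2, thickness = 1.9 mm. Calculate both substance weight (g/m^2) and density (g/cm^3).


Substance weight = 1434.5 g/m^2
Density = 0.755 g/cm^3

SW = 23.67 / 165 x 10000 = 1434.5 g/m^2
Volume = 165 x 1.9 / 10 = 31.35 cm^3
Density = 23.67 / 31.35 = 0.755 g/cm^3


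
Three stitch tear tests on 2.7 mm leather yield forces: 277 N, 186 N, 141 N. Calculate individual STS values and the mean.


STS1 = 277 / 2.7 = 102.6 N/mm
STS2 = 186 / 2.7 = 68.9 N/mm
STS3 = 141 / 2.7 = 52.2 N/mm
Mean = (102.6 + 68.9 + 52.2) / 3 = 74.6 N/mm


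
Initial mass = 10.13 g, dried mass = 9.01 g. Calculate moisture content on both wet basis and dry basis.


Wet basis = 11.1%
Dry basis = 12.4%


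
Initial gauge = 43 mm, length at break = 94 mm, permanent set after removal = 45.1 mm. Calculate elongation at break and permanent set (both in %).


Elongation at break = 118.6%
Permanent set = 4.9%


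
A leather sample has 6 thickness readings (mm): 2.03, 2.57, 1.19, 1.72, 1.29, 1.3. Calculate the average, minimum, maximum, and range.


Sum = 10.10
Average = 10.10 / 6 = 1.68 mm
Minimum = 1.19 mm
Maximum = 2.57 mm
Range = 2.57 - 1.19 = 1.38 mm


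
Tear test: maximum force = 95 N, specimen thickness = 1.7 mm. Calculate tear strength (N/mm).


55.9 N/mm

Tear strength = force / thickness
Tear = 95 / 1.7 = 55.9 N/mm


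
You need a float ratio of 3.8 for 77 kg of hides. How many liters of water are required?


Water = hide weight x target ratio
Water = 77 x 3.8 = 292.6 L


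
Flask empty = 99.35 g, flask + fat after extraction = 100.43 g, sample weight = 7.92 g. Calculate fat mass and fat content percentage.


Fat mass = 100.43 - 99.35 = 1.08 g
Fat% = 1.08 / 7.92 x 100 = 13.6%


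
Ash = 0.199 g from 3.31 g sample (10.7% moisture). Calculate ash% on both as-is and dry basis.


As-is ash = 6.01%
Dry-basis ash = 6.73%


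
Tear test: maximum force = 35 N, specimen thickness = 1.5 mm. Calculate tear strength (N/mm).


Tear strength = force / thickness
Tear = 35 / 1.5 = 23.3 N/mm


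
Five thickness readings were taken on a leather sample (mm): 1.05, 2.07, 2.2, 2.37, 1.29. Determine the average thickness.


Sum = 1.05 + 2.07 + 2.2 + 2.37 + 1.29 = 8.98
Average = 8.98 / 5 = 1.80 mm


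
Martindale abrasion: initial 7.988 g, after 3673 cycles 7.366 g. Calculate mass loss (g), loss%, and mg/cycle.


Mass loss = 0.622 g
Loss = 7.79%
Rate = 0.169 mg/cycle


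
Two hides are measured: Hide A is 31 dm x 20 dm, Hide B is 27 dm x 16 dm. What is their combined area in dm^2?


Hide A area = 31 x 20 = 620 dm^2
Hide B area = 27 x 16 = 432 dm^2
Total = 620 + 432 = 1052 dm^2


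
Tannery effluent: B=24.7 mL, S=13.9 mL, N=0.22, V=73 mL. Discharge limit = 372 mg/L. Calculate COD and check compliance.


COD = 260.4 mg/L
Compliant: Yes

COD = (24.7 - 13.9) x 0.22 x 8000 / 73 = 260.4 mg/L
Limit: 372 mg/L
Compliant: Yes


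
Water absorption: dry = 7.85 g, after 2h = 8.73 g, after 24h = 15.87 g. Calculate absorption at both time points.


2h absorption = 11.2%
24h absorption = 102.2%

WA (2h) = (8.73 - 7.85) / 7.85 x 100 = 11.2%
WA (24h) = (15.87 - 7.85) / 7.85 x 100 = 102.2%


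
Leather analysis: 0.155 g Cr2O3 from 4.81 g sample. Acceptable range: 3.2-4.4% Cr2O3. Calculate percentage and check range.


Cr2O3 = 3.22%
Within range: Yes


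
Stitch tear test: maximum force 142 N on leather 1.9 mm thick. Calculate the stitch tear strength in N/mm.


Stitch tear strength = force / thickness
STS = 142 / 1.9 = 74.7 N/mm


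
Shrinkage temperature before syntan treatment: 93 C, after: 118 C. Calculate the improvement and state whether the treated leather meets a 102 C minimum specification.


Improvement = 118 - 93 = 25 C
Spec check: 118 C >= 102 C? Yes


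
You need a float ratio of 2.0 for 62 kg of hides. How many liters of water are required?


Water = hide weight x target ratio
Water = 62 x 2.0 = 124.0 L


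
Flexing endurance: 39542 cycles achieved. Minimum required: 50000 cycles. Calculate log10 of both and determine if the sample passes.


Achieved: log10 = 4.60
Required: log10 = 4.70
Passes: No


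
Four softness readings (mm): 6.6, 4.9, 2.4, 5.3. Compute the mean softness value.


Sum = 6.6 + 4.9 + 2.4 + 5.3
Mean = 19.2 / 4 = 4.80 mm


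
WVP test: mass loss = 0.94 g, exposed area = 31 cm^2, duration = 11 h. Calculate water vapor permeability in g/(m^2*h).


27.57 g/(m^2*h)


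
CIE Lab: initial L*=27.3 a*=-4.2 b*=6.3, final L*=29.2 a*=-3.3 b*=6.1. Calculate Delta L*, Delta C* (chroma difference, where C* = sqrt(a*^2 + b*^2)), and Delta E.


Delta L* = 1.9
Delta C* = -0.64
Delta E = 2.11

Delta L* = 29.2 - 27.3 = 1.9
C1* = sqrt((-4.2)^2 + (6.3)^2) = 7.572
C2* = sqrt((-3.3)^2 + (6.1)^2) = 6.935
Delta C* = 6.935 - 7.572 = -0.64
Delta E = sqrt((1.9)^2 + (0.9)^2 + (-0.2)^2) = 2.11


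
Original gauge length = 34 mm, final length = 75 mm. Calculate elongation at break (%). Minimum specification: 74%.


Elongation = 120.6%
Meets spec: Yes

Extension = 75 - 34 = 41 mm
Elongation = 41 / 34 x 100 = 120.6%
Minimum required: 74%
Meets specification: Yes


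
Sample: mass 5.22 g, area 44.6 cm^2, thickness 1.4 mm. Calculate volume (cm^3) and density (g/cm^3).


Volume = 6.244 cm^3
Density = 0.836 g/cm^3

Thickness in cm = 1.4 / 10 = 0.14 cm
Volume = 44.6 x 0.14 = 6.244 cm^3
Density = 5.22 / 6.244 = 0.836 g/cm^3


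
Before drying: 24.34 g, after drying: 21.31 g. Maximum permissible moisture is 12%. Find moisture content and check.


Moisture content = 12.4%
Acceptable: No


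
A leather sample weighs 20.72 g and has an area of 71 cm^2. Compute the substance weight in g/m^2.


2918.3 g/m^2

Substance weight = mass / area x 10000
SW = 20.72 / 71 x 10000
SW = 2918.3 g/m^2


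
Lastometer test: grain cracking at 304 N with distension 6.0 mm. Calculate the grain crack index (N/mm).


Grain crack index = force / distension
Index = 304 / 6.0 = 50.7 N/mm


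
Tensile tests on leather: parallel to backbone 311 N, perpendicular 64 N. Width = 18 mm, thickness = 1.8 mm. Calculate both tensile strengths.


Area = 18 x 1.8 = 32.4 mm^2
TS (parallel) = 311 / 32.4 = 9.60 N/mm^2
TS (perpendicular) = 64 / 32.4 = 1.98 N/mm^2


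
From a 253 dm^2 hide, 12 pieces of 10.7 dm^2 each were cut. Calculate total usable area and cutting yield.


Total usable = 12 x 10.7 = 128.4 dm^2
Yield = 128.4 / 253 x 100 = 50.8%


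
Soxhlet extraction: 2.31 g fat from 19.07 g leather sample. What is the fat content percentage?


12.1%

Fat content = 2.31 / 19.07 x 100
Fat = 12.1%


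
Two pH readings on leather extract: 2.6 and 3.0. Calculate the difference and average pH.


Difference = |2.6 - 3.0| = 0.4
Average = (2.6 + 3.0) / 2 = 2.80


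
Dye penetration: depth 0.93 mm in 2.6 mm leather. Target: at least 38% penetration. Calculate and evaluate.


Penetration = 0.93 / 2.6 x 100 = 35.8%
Target: 38%
Meets target: No


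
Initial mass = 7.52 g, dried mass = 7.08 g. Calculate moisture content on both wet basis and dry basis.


Moisture lost = 7.52 - 7.08 = 0.44 g
Wet basis MC = 0.44 / 7.52 x 100 = 5.9%
Dry basis MC = 0.44 / 7.08 x 100 = 6.2%


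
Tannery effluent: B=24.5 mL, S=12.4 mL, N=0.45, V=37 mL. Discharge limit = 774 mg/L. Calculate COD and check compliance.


COD = 1177.3 mg/L
Compliant: No


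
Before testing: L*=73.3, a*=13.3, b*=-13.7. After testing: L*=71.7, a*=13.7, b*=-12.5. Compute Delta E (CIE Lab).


dL = 71.7 - 73.3 = -1.6
da = 13.7 - 13.3 = 0.4
db = -12.5 - (-13.7) = 1.2
dE = sqrt((-1.6)^2 + (0.4)^2 + (1.2)^2) = 2.04


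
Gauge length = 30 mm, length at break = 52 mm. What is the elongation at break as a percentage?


Extension = 52 - 30 = 22 mm
Elongation = 22 / 30 x 100 = 73.3%


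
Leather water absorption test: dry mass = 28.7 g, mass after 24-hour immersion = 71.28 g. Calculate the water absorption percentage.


148.4%


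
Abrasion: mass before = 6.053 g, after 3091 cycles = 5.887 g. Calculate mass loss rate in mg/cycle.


Mass loss = 6.053 - 5.887 = 0.166 g
Rate = 0.166 / 3091 x 1000 = 0.054 mg/cycle
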